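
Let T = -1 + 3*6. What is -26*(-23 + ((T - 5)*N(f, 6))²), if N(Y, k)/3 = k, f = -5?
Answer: -1212458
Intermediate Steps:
N(Y, k) = 3*k
T = 17 (T = -1 + 18 = 17)
-26*(-23 + ((T - 5)*N(f, 6))²) = -26*(-23 + ((17 - 5)*(3*6))²) = -26*(-23 + (12*18)²) = -26*(-23 + 216²) = -26*(-23 + 46656) = -26*46633 = -1212458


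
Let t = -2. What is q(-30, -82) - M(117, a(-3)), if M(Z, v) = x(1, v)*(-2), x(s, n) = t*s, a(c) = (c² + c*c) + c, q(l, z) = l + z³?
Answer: -551402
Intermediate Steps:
a(c) = c + 2*c² (a(c) = (c² + c²) + c = 2*c² + c = c + 2*c²)
x(s, n) = -2*s
M(Z, v) = 4 (M(Z, v) = -2*1*(-2) = -2*(-2) = 4)
q(-30, -82) - M(117, a(-3)) = (-30 + (-82)³) - 1*4 = (-30 - 551368) - 4 = -551398 - 4 = -551402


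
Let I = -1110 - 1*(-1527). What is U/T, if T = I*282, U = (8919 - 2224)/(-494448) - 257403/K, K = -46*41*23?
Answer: 63490991417/1261087777731168 ≈ 5.0346e-5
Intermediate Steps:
K = -43378 (K = -1886*23 = -43378)
I = 417 (I = -1110 + 1527 = 417)
U = 63490991417/10724082672 (U = (8919 - 2224)/(-494448) - 257403/(-43378) = 6695*(-1/494448) - 257403*(-1/43378) = -6695/494448 + 257403/43378 = 63490991417/10724082672 ≈ 5.9204)
T = 117594 (T = 417*282 = 117594)
U/T = (63490991417/10724082672)/117594 = (63490991417/10724082672)*(1/117594) = 63490991417/1261087777731168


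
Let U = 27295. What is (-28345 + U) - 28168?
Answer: -29218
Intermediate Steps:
(-28345 + U) - 28168 = (-28345 + 27295) - 28168 = -1050 - 28168 = -29218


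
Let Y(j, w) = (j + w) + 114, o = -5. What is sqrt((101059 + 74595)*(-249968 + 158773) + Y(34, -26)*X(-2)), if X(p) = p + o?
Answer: 2*I*sqrt(4004691846) ≈ 1.2657e+5*I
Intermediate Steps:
X(p) = -5 + p (X(p) = p - 5 = -5 + p)
Y(j, w) = 114 + j + w
sqrt((101059 + 74595)*(-249968 + 158773) + Y(34, -26)*X(-2)) = sqrt((101059 + 74595)*(-249968 + 158773) + (114 + 34 - 26)*(-5 - 2)) = sqrt(175654*(-91195) + 122*(-7)) = sqrt(-16018766530 - 854) = sqrt(-16018767384) = 2*I*sqrt(4004691846)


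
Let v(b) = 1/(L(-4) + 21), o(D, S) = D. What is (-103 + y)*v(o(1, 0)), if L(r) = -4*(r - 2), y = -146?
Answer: -83/15 ≈ -5.5333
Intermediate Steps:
L(r) = 8 - 4*r (L(r) = -4*(-2 + r) = 8 - 4*r)
v(b) = 1/45 (v(b) = 1/((8 - 4*(-4)) + 21) = 1/((8 + 16) + 21) = 1/(24 + 21) = 1/45)
(-103 + y)*v(o(1, 0)) = (-103 - 146)*(1/45) = -249*1/45 = -83/15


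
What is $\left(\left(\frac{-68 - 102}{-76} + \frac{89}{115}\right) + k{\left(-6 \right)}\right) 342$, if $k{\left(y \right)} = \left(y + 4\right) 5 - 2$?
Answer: $- \frac{353547}{115} \approx -3074.3$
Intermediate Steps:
$k{\left(y \right)} = 18 + 5 y$ ($k{\left(y \right)} = \left(4 + y\right) 5 - 2 = \left(20 + 5 y\right) - 2 = 18 + 5 y$)
$\left(\left(\frac{-68 - 102}{-76} + \frac{89}{115}\right) + k{\left(-6 \right)}\right) 342 = \left(\left(\frac{-68 - 102}{-76} + \frac{89}{115}\right) + \left(18 + 5 \left(-6\right)\right)\right) 342 = \left(\left(\left(-170\right) \left(- \frac{1}{76}\right) + 89 \cdot \frac{1}{115}\right) + \left(18 - 30\right)\right) 342 = \left(\left(\frac{85}{38} + \frac{89}{115}\right) - 12\right) 342 = \left(\frac{13157}{4370} - 12\right) 342 = \left(- \frac{39283}{4370}\right) 342 = - \frac{353547}{115}$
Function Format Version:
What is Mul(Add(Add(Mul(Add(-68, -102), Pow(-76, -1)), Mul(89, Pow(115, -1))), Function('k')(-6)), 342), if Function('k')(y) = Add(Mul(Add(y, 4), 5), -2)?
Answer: Rational(-353547, 115) ≈ -3074.3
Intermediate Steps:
Function('k')(y) = Add(18, Mul(5, y)) (Function('k')(y) = Add(Mul(Add(4, y), 5), -2) = Add(Add(20, Mul(5, y)), -2) = Add(18, Mul(5, y)))
Mul(Add(Add(Mul(Add(-68, -102), Pow(-76, -1)), Mul(89, Pow(115, -1))), Function('k')(-6)), 342) = Mul(Add(Add(Mul(Add(-68, -102), Pow(-76, -1)), Mul(89, Pow(115, -1))), Add(18, Mul(5, -6))), 342) = Mul(Add(Add(Mul(-170, Rational(-1, 76)), Mul(89, Rational(1, 115))), Add(18, -30)), 342) = Mul(Add(Add(Rational(85, 38), Rational(89, 115)), -12), 342) = Mul(Add(Rational(13157, 4370), -12), 342) = Mul(Rational(-39283, 4370), 342) = Rational(-353547, 115)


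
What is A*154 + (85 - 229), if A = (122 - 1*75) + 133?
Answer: 27576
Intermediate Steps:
A = 180 (A = (122 - 75) + 133 = 47 + 133 = 180)
A*154 + (85 - 229) = 180*154 + (85 - 229) = 27720 - 144 = 27576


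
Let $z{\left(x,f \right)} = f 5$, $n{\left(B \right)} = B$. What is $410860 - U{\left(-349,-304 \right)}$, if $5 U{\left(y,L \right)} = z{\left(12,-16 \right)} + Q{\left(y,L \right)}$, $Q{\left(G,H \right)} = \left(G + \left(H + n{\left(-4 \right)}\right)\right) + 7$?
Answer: $411006$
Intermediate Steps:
$z{\left(x,f \right)} = 5 f$
$Q{\left(G,H \right)} = 3 + G + H$ ($Q{\left(G,H \right)} = \left(G + \left(H - 4\right)\right) + 7 = \left(G + \left(-4 + H\right)\right) + 7 = \left(-4 + G + H\right) + 7 = 3 + G + H$)
$U{\left(y,L \right)} = - \frac{77}{5} + \frac{L}{5} + \frac{y}{5}$ ($U{\left(y,L \right)} = \frac{5 \left(-16\right) + \left(3 + y + L\right)}{5} = \frac{-80 + \left(3 + L + y\right)}{5} = \frac{-77 + L + y}{5} = - \frac{77}{5} + \frac{L}{5} + \frac{y}{5}$)
$410860 - U{\left(-349,-304 \right)} = 410860 - \left(- \frac{77}{5} + \frac{1}{5} \left(-304\right) + \frac{1}{5} \left(-349\right)\right) = 410860 - \left(- \frac{77}{5} - \frac{304}{5} - \frac{349}{5}\right) = 410860 - -146 = 410860 + 146 = 411006$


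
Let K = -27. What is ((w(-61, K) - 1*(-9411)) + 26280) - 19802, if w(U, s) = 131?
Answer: 16020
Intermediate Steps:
((w(-61, K) - 1*(-9411)) + 26280) - 19802 = ((131 - 1*(-9411)) + 26280) - 19802 = ((131 + 9411) + 26280) - 19802 = (9542 + 26280) - 19802 = 35822 - 19802 = 16020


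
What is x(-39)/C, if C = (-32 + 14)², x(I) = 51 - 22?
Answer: 29/324 ≈ 0.089506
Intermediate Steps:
x(I) = 29
C = 324 (C = (-18)² = 324)
x(-39)/C = 29/324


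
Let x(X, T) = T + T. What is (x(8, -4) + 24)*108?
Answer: 1728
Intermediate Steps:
x(X, T) = 2*T
(x(8, -4) + 24)*108 = (2*(-4) + 24)*108 = (-8 + 24)*108 = 16*108 = 1728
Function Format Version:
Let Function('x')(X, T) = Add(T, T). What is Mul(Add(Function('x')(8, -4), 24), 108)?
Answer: 1728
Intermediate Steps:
Function('x')(X, T) = Mul(2, T)
Mul(Add(Function('x')(8, -4), 24), 108) = Mul(Add(Mul(2, -4), 24), 108) = Mul(Add(-8, 24), 108) = Mul(16, 108) = 1728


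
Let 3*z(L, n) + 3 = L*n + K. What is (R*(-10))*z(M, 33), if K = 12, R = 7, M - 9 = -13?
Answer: 2870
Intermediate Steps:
M = -4 (M = 9 - 13 = -4)
z(L, n) = 3 + L*n/3 (z(L, n) = -1 + (L*n + 12)/3 = -1 + (12 + L*n)/3 = -1 + (4 + L*n/3) = 3 + L*n/3)
(R*(-10))*z(M, 33) = (7*(-10))*(3 + (⅓)*(-4)*33) = -70*(3 - 44) = -70*(-41) = 2870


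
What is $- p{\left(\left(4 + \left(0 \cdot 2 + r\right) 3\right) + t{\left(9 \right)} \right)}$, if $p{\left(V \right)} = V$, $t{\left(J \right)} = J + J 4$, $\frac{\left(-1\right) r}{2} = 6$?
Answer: $-13$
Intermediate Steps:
$r = -12$ ($r = \left(-2\right) 6 = -12$)
$t{\left(J \right)} = 5 J$ ($t{\left(J \right)} = J + 4 J = 5 J$)
$- p{\left(\left(4 + \left(0 \cdot 2 + r\right) 3\right) + t{\left(9 \right)} \right)} = - (\left(4 + \left(0 \cdot 2 - 12\right) 3\right) + 5 \cdot 9) = - (\left(4 + \left(0 - 12\right) 3\right) + 45) = - (\left(4 - 36\right) + 45) = - (-32 + 45) = \left(-1\right) 13 = -13$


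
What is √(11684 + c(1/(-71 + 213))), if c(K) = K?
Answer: √235596318/142 ≈ 108.09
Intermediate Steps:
√(11684 + c(1/(-71 + 213))) = √(11684 + 1/(-71 + 213)) = √(11684 + 1/142) = √(1659129/142) = √235596318/142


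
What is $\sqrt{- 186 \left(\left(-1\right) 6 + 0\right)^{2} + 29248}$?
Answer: $2 \sqrt{5638} \approx 150.17$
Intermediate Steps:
$\sqrt{- 186 \left(\left(-1\right) 6 + 0\right)^{2} + 29248} = \sqrt{- 186 \left(-6 + 0\right)^{2} + 29248} = \sqrt{- 186 \left(-6\right)^{2} + 29248} = \sqrt{\left(-186\right) 36 + 29248} = \sqrt{-6696 + 29248} = \sqrt{22552} = 2 \sqrt{5638}$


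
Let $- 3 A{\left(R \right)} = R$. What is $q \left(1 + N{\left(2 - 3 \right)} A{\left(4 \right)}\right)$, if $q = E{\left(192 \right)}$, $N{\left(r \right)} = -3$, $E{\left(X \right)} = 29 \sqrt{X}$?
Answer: $1160 \sqrt{3} \approx 2009.2$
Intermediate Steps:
$A{\left(R \right)} = - \frac{R}{3}$
$q = 232 \sqrt{3}$ ($q = 29 \sqrt{192} = 29 \cdot 8 \sqrt{3} = 232 \sqrt{3} \approx 401.84$)
$q \left(1 + N{\left(2 - 3 \right)} A{\left(4 \right)}\right) = 232 \sqrt{3} \left(1 - 3 \left(\left(- \frac{1}{3}\right) 4\right)\right) = 232 \sqrt{3} \left(1 - -4\right) = 232 \sqrt{3} \left(1 + 4\right) = 232 \sqrt{3} \cdot 5 = 1160 \sqrt{3}$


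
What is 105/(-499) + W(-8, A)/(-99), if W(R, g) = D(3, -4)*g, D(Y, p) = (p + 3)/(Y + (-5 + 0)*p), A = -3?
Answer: -80194/378741 ≈ -0.21174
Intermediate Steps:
D(Y, p) = (3 + p)/(Y - 5*p)
W(R, g) = -g/23 (W(R, g) = ((3 - 4)/(3 - 5*(-4)))*g = (-1/(3 + 20))*g = (-1/23)*g = ((1/23)*(-1))*g = -g/23)
105/(-499) + W(-8, A)/(-99) = 105/(-499) - 1/23*(-3)/(-99) = 105*(-1/499) + (3/23)*(-1/99) = -105/499 - 1/759 = -80194/378741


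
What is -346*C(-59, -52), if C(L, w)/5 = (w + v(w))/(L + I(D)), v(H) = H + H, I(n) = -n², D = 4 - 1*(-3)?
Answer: -22490/9 ≈ -2498.9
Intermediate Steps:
D = 7 (D = 4 + 3 = 7)
v(H) = 2*H
C(L, w) = 15*w/(-49 + L) (C(L, w) = 5*((w + 2*w)/(L - 1*7²)) = 5*((3*w)/(L - 1*49)) = 5*((3*w)/(L - 49)) = 5*((3*w)/(-49 + L)) = 5*(3*w/(-49 + L)) = 15*w/(-49 + L))
-346*C(-59, -52) = -5190*(-52)/(-49 - 59) = -5190*(-52)/(-108) = -5190*(-52)*(-1)/108 = -346*65/9 = -22490/9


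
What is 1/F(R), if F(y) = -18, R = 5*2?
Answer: -1/18 ≈ -0.055556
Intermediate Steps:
R = 10
1/F(R) = 1/(-18) = -1/18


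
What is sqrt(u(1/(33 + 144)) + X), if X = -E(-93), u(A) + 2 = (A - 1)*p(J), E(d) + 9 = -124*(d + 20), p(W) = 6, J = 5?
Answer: I*sqrt(31506413)/59 ≈ 95.137*I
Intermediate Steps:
E(d) = -2489 - 124*d (E(d) = -9 - 124*(d + 20) = -9 - 124*(20 + d) = -9 + (-2480 - 124*d) = -2489 - 124*d)
u(A) = -8 + 6*A (u(A) = -2 + (A - 1)*6 = -2 + (-1 + A)*6 = -2 + (-6 + 6*A) = -8 + 6*A)
X = -9043 (X = -(-2489 - 124*(-93)) = -(-2489 + 11532) = -1*9043 = -9043)
sqrt(u(1/(33 + 144)) + X) = sqrt((-8 + 6/(33 + 144)) - 9043) = sqrt((-8 + 6/177) - 9043) = sqrt((-8 + 6*(1/177)) - 9043) = sqrt((-8 + 2/59) - 9043) = sqrt(-470/59 - 9043) = sqrt(-534007/59) = I*sqrt(31506413)/59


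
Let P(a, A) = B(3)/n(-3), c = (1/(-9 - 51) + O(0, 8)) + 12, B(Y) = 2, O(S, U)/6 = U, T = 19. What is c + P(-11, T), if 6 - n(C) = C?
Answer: 10837/180 ≈ 60.206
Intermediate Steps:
O(S, U) = 6*U
c = 3599/60 (c = (1/(-9 - 51) + 6*8) + 12 = (1/(-60) + 48) + 12 = (-1/60 + 48) + 12 = 2879/60 + 12 = 3599/60 ≈ 59.983)
n(C) = 6 - C
P(a, A) = 2/9 (P(a, A) = 2/(6 - 1*(-3)) = 2/(6 + 3) = 2/9)
c + P(-11, T) = 3599/60 + 2/9 = 10837/180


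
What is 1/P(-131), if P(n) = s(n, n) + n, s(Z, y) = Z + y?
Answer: -1/393 ≈ -0.0025445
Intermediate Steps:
P(n) = 3*n (P(n) = (n + n) + n = 2*n + n = 3*n)
1/P(-131) = 1/(3*(-131)) = 1/(-393) = -1/393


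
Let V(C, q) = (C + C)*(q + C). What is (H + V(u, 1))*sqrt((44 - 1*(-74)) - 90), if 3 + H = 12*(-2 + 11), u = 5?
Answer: 330*sqrt(7) ≈ 873.10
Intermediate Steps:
V(C, q) = 2*C*(C + q) (V(C, q) = (2*C)*(C + q) = 2*C*(C + q))
H = 105 (H = -3 + 12*(-2 + 11) = -3 + 12*9 = -3 + 108 = 105)
(H + V(u, 1))*sqrt((44 - 1*(-74)) - 90) = (105 + 2*5*(5 + 1))*sqrt((44 - 1*(-74)) - 90) = (105 + 2*5*6)*sqrt((44 + 74) - 90) = (105 + 60)*sqrt(118 - 90) = 165*sqrt(28) = 165*(2*sqrt(7)) = 330*sqrt(7)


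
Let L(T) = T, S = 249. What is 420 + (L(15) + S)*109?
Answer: 29196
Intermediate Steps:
420 + (L(15) + S)*109 = 420 + (15 + 249)*109 = 420 + 264*109 = 420 + 28776 = 29196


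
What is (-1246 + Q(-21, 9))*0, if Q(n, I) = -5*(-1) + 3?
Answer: 0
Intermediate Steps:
Q(n, I) = 8 (Q(n, I) = 5 + 3 = 8)
(-1246 + Q(-21, 9))*0 = (-1246 + 8)*0 = -1238*0 = 0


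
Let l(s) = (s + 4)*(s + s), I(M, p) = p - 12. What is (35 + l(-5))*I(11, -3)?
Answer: -675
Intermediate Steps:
I(M, p) = -12 + p
l(s) = 2*s*(4 + s) (l(s) = (4 + s)*(2*s) = 2*s*(4 + s))
(35 + l(-5))*I(11, -3) = (35 + 2*(-5)*(4 - 5))*(-12 - 3) = (35 + 2*(-5)*(-1))*(-15) = (35 + 10)*(-15) = 45*(-15) = -675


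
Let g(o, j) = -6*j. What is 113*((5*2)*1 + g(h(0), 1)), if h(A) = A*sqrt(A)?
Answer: 452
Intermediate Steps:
h(A) = A**(3/2)
113*((5*2)*1 + g(h(0), 1)) = 113*((5*2)*1 - 6*1) = 113*(10*1 - 6) = 113*(10 - 6) = 113*4 = 452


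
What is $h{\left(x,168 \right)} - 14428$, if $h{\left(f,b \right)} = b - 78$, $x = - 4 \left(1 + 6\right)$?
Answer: $-14338$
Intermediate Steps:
$x = -28$ ($x = \left(-4\right) 7 = -28$)
$h{\left(f,b \right)} = -78 + b$
$h{\left(x,168 \right)} - 14428 = \left(-78 + 168\right) - 14428 = 90 - 14428 = -14338$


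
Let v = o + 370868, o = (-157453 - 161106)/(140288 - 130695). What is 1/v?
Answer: 9593/3557418165 ≈ 2.6966e-6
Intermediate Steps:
o = -318559/9593 ≈ -33.207
v = 3557418165/9593 (v = -318559/9593 + 370868 = 3557418165/9593 ≈ 3.7084e+5)
1/v = 1/(3557418165/9593) = 9593/3557418165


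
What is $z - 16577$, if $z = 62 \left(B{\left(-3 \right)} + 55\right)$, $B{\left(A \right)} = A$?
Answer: $-13353$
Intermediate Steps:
$z = 3224$ ($z = 62 \left(-3 + 55\right) = 62 \cdot 52 = 3224$)
$z - 16577 = 3224 - 16577 = -13353$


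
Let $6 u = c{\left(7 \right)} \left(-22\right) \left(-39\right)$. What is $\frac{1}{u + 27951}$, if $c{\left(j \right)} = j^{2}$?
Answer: $\frac{1}{34958} \approx 2.8606 \cdot 10^{-5}$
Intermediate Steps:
$u = 7007$ ($u = \frac{7^{2} \left(-22\right) \left(-39\right)}{6} = \frac{49 \left(-22\right) \left(-39\right)}{6} = \frac{\left(-1078\right) \left(-39\right)}{6} = \frac{1}{6} \cdot 42042 = 7007$)
$\frac{1}{u + 27951} = \frac{1}{7007 + 27951} = \frac{1}{34958}$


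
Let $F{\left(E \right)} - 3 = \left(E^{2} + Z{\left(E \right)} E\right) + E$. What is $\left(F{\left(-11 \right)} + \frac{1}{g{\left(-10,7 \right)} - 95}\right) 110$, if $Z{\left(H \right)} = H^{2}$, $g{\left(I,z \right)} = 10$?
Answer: $- \frac{2277682}{17} \approx -1.3398 \cdot 10^{5}$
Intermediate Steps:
$F{\left(E \right)} = 3 + E + E^{2} + E^{3}$ ($F{\left(E \right)} = 3 + \left(\left(E^{2} + E^{2} E\right) + E\right) = 3 + \left(\left(E^{2} + E^{3}\right) + E\right) = 3 + \left(E + E^{2} + E^{3}\right) = 3 + E + E^{2} + E^{3}$)
$\left(F{\left(-11 \right)} + \frac{1}{g{\left(-10,7 \right)} - 95}\right) 110 = \left(\left(3 - 11 + \left(-11\right)^{2} + \left(-11\right)^{3}\right) + \frac{1}{10 - 95}\right) 110 = \left(\left(3 - 11 + 121 - 1331\right) + \frac{1}{-85}\right) 110 = \left(-1218 - \frac{1}{85}\right) 110 = \left(- \frac{103531}{85}\right) 110 = - \frac{2277682}{17}$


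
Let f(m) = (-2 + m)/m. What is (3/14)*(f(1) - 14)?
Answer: -45/14 ≈ -3.2143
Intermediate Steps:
f(m) = (-2 + m)/m
(3/14)*(f(1) - 14) = (3/14)*((-2 + 1)/1 - 14) = (3*(1/14))*(1*(-1) - 14) = 3*(-1 - 14)/14 = (3/14)*(-15) = -45/14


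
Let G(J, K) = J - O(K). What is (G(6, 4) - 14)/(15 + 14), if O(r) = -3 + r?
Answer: -9/29 ≈ -0.31034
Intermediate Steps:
G(J, K) = 3 + J - K (G(J, K) = J - (-3 + K) = J + (3 - K) = 3 + J - K)
(G(6, 4) - 14)/(15 + 14) = ((3 + 6 - 1*4) - 14)/(15 + 14) = ((3 + 6 - 4) - 14)/29 = (5 - 14)*(1/29) = -9*1/29 = -9/29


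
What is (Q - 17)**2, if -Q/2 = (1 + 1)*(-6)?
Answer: 49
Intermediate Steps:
Q = 24 (Q = -2*(1 + 1)*(-6) = -4*(-6) = -2*(-12) = 24)
(Q - 17)**2 = (24 - 17)**2 = 7**2 = 49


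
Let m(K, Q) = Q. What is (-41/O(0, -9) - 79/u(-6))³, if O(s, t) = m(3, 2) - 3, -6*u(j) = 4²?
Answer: 180362125/512 ≈ 3.5227e+5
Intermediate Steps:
u(j) = -8/3 (u(j) = -⅙*4² = -⅙*16 = -8/3)
O(s, t) = -1 (O(s, t) = 2 - 3 = -1)
(-41/O(0, -9) - 79/u(-6))³ = (-41/(-1) - 79/(-8/3))³ = (-41*(-1) - 79*(-3/8))³ = (41 + 237/8)³ = (565/8)³ = 180362125/512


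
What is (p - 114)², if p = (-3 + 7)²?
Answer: 9604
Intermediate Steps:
p = 16 (p = 4² = 16)
(p - 114)² = (16 - 114)² = (-98)² = 9604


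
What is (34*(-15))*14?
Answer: -7140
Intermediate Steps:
(34*(-15))*14 = -510*14 = -7140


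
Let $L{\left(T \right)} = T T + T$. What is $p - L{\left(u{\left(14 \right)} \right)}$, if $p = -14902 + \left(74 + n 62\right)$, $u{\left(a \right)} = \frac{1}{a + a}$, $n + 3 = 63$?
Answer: $- \frac{8708701}{784} \approx -11108.0$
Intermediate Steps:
$n = 60$ ($n = -3 + 63 = 60$)
$u{\left(a \right)} = \frac{1}{2 a}$
$L{\left(T \right)} = T + T^{2}$ ($L{\left(T \right)} = T^{2} + T = T + T^{2}$)
$p = -11108$ ($p = -14902 + \left(74 + 60 \cdot 62\right) = -14902 + \left(74 + 3720\right) = -14902 + 3794 = -11108$)
$p - L{\left(u{\left(14 \right)} \right)} = -11108 - \frac{1}{2 \cdot 14} \left(1 + \frac{1}{2 \cdot 14}\right) = -11108 - \frac{1}{2} \cdot \frac{1}{14} \left(1 + \frac{1}{2} \cdot \frac{1}{14}\right) = -11108 - \frac{1 + \frac{1}{28}}{28} = -11108 - \frac{1}{28} \cdot \frac{29}{28} = -11108 - \frac{29}{784} = - \frac{8708701}{784}$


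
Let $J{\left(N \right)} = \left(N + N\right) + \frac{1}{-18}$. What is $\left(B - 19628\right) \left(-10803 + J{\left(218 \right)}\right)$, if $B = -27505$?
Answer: $\frac{977260859}{2} \approx 4.8863 \cdot 10^{8}$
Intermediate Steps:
$J{\left(N \right)} = - \frac{1}{18} + 2 N$ ($J{\left(N \right)} = 2 N - \frac{1}{18} = - \frac{1}{18} + 2 N$)
$\left(B - 19628\right) \left(-10803 + J{\left(218 \right)}\right) = \left(-27505 - 19628\right) \left(-10803 + \left(- \frac{1}{18} + 2 \cdot 218\right)\right) = - 47133 \left(-10803 + \left(- \frac{1}{18} + 436\right)\right) = - 47133 \left(-10803 + \frac{7847}{18}\right) = \left(-47133\right) \left(- \frac{186607}{18}\right) = \frac{977260859}{2}$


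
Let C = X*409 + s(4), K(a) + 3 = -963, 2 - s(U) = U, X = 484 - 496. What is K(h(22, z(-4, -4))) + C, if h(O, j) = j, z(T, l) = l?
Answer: -5876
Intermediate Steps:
X = -12
s(U) = 2 - U
K(a) = -966 (K(a) = -3 - 963 = -966)
C = -4910 (C = -12*409 + (2 - 1*4) = -4908 + (2 - 4) = -4908 - 2 = -4910)
K(h(22, z(-4, -4))) + C = -966 - 4910 = -5876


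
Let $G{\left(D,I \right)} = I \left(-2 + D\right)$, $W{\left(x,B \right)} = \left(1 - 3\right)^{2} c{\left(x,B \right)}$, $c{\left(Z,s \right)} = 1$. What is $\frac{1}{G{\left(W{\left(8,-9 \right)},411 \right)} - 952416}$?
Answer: $- \frac{1}{951594} \approx -1.0509 \cdot 10^{-6}$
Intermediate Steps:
$W{\left(x,B \right)} = 4$ ($W{\left(x,B \right)} = \left(1 - 3\right)^{2} \cdot 1 = \left(-2\right)^{2} \cdot 1 = 4 \cdot 1 = 4$)
$\frac{1}{G{\left(W{\left(8,-9 \right)},411 \right)} - 952416} = \frac{1}{411 \left(-2 + 4\right) - 952416} = \frac{1}{411 \cdot 2 - 952416} = \frac{1}{822 - 952416} = \frac{1}{-951594} = - \frac{1}{951594}$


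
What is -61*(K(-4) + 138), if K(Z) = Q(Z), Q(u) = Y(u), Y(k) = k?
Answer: -8174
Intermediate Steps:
Q(u) = u
K(Z) = Z
-61*(K(-4) + 138) = -61*(-4 + 138) = -61*134 = -8174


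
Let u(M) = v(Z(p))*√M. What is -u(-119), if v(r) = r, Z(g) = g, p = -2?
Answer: 2*I*√119 ≈ 21.817*I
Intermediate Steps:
u(M) = -2*√M
-u(-119) = -(-2)*√(-119) = -(-2)*I*√119 = 2*I*√119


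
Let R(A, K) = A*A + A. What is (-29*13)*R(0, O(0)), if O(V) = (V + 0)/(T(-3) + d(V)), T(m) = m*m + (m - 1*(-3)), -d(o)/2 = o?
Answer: 0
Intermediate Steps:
d(o) = -2*o
T(m) = 3 + m + m² (T(m) = m² + (m + 3) = m² + (3 + m) = 3 + m + m²)
O(V) = V/(9 - 2*V) (O(V) = (V + 0)/((3 - 3 + (-3)²) - 2*V) = V/((3 - 3 + 9) - 2*V) = V/(9 - 2*V))
R(A, K) = A + A² (R(A, K) = A² + A = A + A²)
(-29*13)*R(0, O(0)) = (-29*13)*(0*(1 + 0)) = -0 = -377*0 = 0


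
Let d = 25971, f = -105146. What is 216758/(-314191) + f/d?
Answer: -38665348904/8159854461 ≈ -4.7385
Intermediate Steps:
216758/(-314191) + f/d = 216758/(-314191) - 105146/25971 = 216758*(-1/314191) - 105146*1/25971 = -216758/314191 - 105146/25971 = -38665348904/8159854461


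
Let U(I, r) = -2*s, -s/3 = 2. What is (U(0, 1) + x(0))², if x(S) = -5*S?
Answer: 144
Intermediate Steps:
s = -6 (s = -3*2 = -6)
U(I, r) = 12 (U(I, r) = -2*(-6) = 12)
(U(0, 1) + x(0))² = (12 - 5*0)² = (12 + 0)² = 12² = 144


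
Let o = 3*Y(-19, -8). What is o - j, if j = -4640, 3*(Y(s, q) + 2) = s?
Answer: 4615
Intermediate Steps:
Y(s, q) = -2 + s/3
o = -25 (o = 3*(-2 + (⅓)*(-19)) = 3*(-2 - 19/3) = 3*(-25/3) = -25)
o - j = -25 - 1*(-4640) = -25 + 4640 = 4615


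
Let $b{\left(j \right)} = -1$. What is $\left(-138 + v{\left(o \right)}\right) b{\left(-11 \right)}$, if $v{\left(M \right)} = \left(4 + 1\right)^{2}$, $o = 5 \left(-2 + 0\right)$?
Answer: $113$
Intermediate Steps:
$o = -10$ ($o = 5 \left(-2\right) = -10$)
$v{\left(M \right)} = 25$ ($v{\left(M \right)} = 5^{2} = 25$)
$\left(-138 + v{\left(o \right)}\right) b{\left(-11 \right)} = \left(-138 + 25\right) \left(-1\right) = \left(-113\right) \left(-1\right) = 113$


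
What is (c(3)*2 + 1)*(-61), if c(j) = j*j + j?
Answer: -1525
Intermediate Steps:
c(j) = j + j**2 (c(j) = j**2 + j = j + j**2)
(c(3)*2 + 1)*(-61) = ((3*(1 + 3))*2 + 1)*(-61) = ((3*4)*2 + 1)*(-61) = (12*2 + 1)*(-61) = (24 + 1)*(-61) = 25*(-61) = -1525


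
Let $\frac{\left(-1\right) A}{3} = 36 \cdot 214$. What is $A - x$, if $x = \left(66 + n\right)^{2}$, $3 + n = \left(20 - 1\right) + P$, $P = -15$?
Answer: $-27601$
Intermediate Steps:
$n = 1$ ($n = -3 + \left(\left(20 - 1\right) - 15\right) = -3 + \left(19 - 15\right) = -3 + 4 = 1$)
$x = 4489$ ($x = \left(66 + 1\right)^{2} = 67^{2} = 4489$)
$A = -23112$ ($A = - 3 \cdot 36 \cdot 214 = \left(-3\right) 7704 = -23112$)
$A - x = -23112 - 4489 = -27601$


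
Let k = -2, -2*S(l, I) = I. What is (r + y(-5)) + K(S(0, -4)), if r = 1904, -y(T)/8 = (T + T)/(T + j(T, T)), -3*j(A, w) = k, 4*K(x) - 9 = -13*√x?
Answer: 98165/52 - 13*√2/4 ≈ 1883.2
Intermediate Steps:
S(l, I) = -I/2
K(x) = 9/4 - 13*√x/4 (K(x) = 9/4 + (-13*√x)/4 = 9/4 - 13*√x/4)
j(A, w) = ⅔ (j(A, w) = -⅓*(-2) = ⅔)
y(T) = -16*T/(⅔ + T) (y(T) = -8*(T + T)/(T + ⅔) = -8*2*T/(⅔ + T) = -16*T/(⅔ + T))
(r + y(-5)) + K(S(0, -4)) = (1904 - 48*(-5)/(2 + 3*(-5))) + (9/4 - 13*√2/4) = (1904 - 48*(-5)/(2 - 15)) + (9/4 - 13*√2/4) = (1904 - 48*(-5)/(-13)) + (9/4 - 13*√2/4) = (1904 - 48*(-5)*(-1/13)) + (9/4 - 13*√2/4) = (1904 - 240/13) + (9/4 - 13*√2/4) = 24512/13 + (9/4 - 13*√2/4) = 98165/52 - 13*√2/4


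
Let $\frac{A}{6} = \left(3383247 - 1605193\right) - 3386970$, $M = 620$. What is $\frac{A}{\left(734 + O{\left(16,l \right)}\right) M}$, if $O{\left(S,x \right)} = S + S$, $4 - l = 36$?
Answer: $- \frac{1206687}{59365} \approx -20.327$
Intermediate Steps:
$l = -32$ ($l = 4 - 36 = -32$)
$O{\left(S,x \right)} = 2 S$
$A = -9653496$ ($A = 6 \left(\left(3383247 - 1605193\right) - 3386970\right) = 6 \left(1778054 - 3386970\right) = 6 \left(-1608916\right) = -9653496$)
$\frac{A}{\left(734 + O{\left(16,l \right)}\right) M} = - \frac{9653496}{\left(734 + 2 \cdot 16\right) 620} = - \frac{9653496}{\left(734 + 32\right) 620} = - \frac{9653496}{766 \cdot 620} = - \frac{9653496}{474920} = \left(-9653496\right) \frac{1}{474920} = - \frac{1206687}{59365}$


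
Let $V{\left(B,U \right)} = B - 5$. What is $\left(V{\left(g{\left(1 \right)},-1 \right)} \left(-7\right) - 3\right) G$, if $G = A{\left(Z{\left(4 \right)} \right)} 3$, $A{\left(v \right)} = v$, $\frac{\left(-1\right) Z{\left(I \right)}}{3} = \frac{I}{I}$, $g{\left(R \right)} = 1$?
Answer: $-225$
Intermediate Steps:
$Z{\left(I \right)} = -3$ ($Z{\left(I \right)} = - 3 \frac{I}{I} = \left(-3\right) 1 = -3$)
$V{\left(B,U \right)} = -5 + B$ ($V{\left(B,U \right)} = B - 5 = -5 + B$)
$G = -9$ ($G = \left(-3\right) 3 = -9$)
$\left(V{\left(g{\left(1 \right)},-1 \right)} \left(-7\right) - 3\right) G = \left(\left(-5 + 1\right) \left(-7\right) - 3\right) \left(-9\right) = \left(\left(-4\right) \left(-7\right) - 3\right) \left(-9\right) = \left(28 - 3\right) \left(-9\right) = 25 \left(-9\right) = -225$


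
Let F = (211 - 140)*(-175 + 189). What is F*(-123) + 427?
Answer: -121835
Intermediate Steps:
F = 994 (F = 71*14 = 994)
F*(-123) + 427 = 994*(-123) + 427 = -122262 + 427 = -121835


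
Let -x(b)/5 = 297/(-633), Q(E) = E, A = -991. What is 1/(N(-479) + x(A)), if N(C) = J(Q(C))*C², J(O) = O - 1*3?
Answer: -211/23334608087 ≈ -9.0424e-9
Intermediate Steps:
J(O) = -3 + O (J(O) = O - 3 = -3 + O)
x(b) = 495/211 (x(b) = -1485/(-633) = -1485*(-1)/633 = -5*(-99/211) = 495/211)
N(C) = C²*(-3 + C) (N(C) = (-3 + C)*C² = C²*(-3 + C))
1/(N(-479) + x(A)) = 1/((-479)²*(-3 - 479) + 495/211) = 1/(229441*(-482) + 495/211) = 1/(-110590562 + 495/211) = 1/(-23334608087/211) = -211/23334608087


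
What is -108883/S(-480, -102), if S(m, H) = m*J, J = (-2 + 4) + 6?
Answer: 108883/3840 ≈ 28.355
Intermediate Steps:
J = 8 (J = 2 + 6 = 8)
S(m, H) = 8*m (S(m, H) = m*8 = 8*m)
-108883/S(-480, -102) = -108883/(8*(-480)) = -108883/(-3840) = -108883*(-1/3840) = 108883/3840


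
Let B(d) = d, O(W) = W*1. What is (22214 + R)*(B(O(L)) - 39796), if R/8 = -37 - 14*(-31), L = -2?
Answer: -1010471220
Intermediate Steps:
R = 3176 (R = 8*(-37 - 14*(-31)) = 8*(-37 + 434) = 8*397 = 3176)
O(W) = W
(22214 + R)*(B(O(L)) - 39796) = (22214 + 3176)*(-2 - 39796) = 25390*(-39798) = -1010471220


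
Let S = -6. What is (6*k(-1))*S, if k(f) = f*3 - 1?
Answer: 144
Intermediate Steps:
k(f) = -1 + 3*f (k(f) = 3*f - 1 = -1 + 3*f)
(6*k(-1))*S = (6*(-1 + 3*(-1)))*(-6) = (6*(-1 - 3))*(-6) = (6*(-4))*(-6) = -24*(-6) = 144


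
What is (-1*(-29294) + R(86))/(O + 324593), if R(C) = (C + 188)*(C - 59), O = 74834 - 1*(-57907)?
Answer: 18346/228667 ≈ 0.080230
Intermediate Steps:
O = 132741 (O = 74834 + 57907 = 132741)
R(C) = (-59 + C)*(188 + C) (R(C) = (188 + C)*(-59 + C) = (-59 + C)*(188 + C))
(-1*(-29294) + R(86))/(O + 324593) = (-1*(-29294) + (-11092 + 86² + 129*86))/(132741 + 324593) = (29294 + (-11092 + 7396 + 11094))/457334 = (29294 + 7398)*(1/457334) = 36692*(1/457334) = 18346/228667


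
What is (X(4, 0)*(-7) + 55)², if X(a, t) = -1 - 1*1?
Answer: 4761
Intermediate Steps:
X(a, t) = -2 (X(a, t) = -1 - 1 = -2)
(X(4, 0)*(-7) + 55)² = (-2*(-7) + 55)² = (14 + 55)² = 69² = 4761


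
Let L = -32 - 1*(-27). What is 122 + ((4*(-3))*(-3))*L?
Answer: -58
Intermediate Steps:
L = -5 (L = -32 + 27 = -5)
122 + ((4*(-3))*(-3))*L = 122 + ((4*(-3))*(-3))*(-5) = 122 - 12*(-3)*(-5) = 122 + 36*(-5) = 122 - 180 = -58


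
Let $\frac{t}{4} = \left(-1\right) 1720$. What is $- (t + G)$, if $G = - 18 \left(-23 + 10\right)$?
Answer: $6646$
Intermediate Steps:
$G = 234$ ($G = \left(-18\right) \left(-13\right) = 234$)
$t = -6880$ ($t = 4 \left(\left(-1\right) 1720\right) = 4 \left(-1720\right) = -6880$)
$- (t + G) = - (-6880 + 234) = \left(-1\right) \left(-6646\right) = 6646$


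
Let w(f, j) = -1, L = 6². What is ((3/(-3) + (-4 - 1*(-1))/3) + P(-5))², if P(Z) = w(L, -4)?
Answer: 9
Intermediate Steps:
L = 36
P(Z) = -1
((3/(-3) + (-4 - 1*(-1))/3) + P(-5))² = ((3/(-3) + (-4 - 1*(-1))/3) - 1)² = ((3*(-⅓) + (-4 + 1)*(⅓)) - 1)² = ((-1 - 3*⅓) - 1)² = ((-1 - 1) - 1)² = (-2 - 1)² = (-3)² = 9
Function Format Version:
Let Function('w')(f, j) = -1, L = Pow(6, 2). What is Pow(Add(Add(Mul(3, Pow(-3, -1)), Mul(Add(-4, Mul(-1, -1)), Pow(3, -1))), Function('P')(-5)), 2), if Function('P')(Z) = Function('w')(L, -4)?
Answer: 9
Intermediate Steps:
L = 36
Function('P')(Z) = -1
Pow(Add(Add(Mul(3, Pow(-3, -1)), Mul(Add(-4, Mul(-1, -1)), Pow(3, -1))), Function('P')(-5)), 2) = Pow(Add(Add(Mul(3, Pow(-3, -1)), Mul(Add(-4, Mul(-1, -1)), Pow(3, -1))), -1), 2) = Pow(Add(Add(Mul(3, Rational(-1, 3)), Mul(Add(-4, 1), Rational(1, 3))), -1), 2) = Pow(Add(Add(-1, Mul(-3, Rational(1, 3))), -1), 2) = Pow(Add(Add(-1, -1), -1), 2) = Pow(Add(-2, -1), 2) = Pow(-3, 2) = 9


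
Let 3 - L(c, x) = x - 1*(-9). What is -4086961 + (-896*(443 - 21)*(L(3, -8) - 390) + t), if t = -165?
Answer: 142620330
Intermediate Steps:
L(c, x) = -6 - x (L(c, x) = 3 - (x - 1*(-9)) = 3 - (x + 9) = 3 - (9 + x) = 3 + (-9 - x) = -6 - x)
-4086961 + (-896*(443 - 21)*(L(3, -8) - 390) + t) = -4086961 + (-896*(443 - 21)*((-6 - 1*(-8)) - 390) - 165) = -4086961 + (-378112*((-6 + 8) - 390) - 165) = -4086961 + (-378112*(2 - 390) - 165) = -4086961 + (-378112*(-388) - 165) = -4086961 + (-896*(-163736) - 165) = -4086961 + (146707456 - 165) = -4086961 + 146707291 = 142620330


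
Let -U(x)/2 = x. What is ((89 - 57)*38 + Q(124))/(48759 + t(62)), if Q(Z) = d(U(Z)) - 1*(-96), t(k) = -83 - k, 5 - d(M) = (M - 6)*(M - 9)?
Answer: -63961/48614 ≈ -1.3157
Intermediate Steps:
U(x) = -2*x
d(M) = 5 - (-9 + M)*(-6 + M) (d(M) = 5 - (M - 6)*(M - 9) = 5 - (-6 + M)*(-9 + M) = 5 - (-9 + M)*(-6 + M))
Q(Z) = 47 - 30*Z - 4*Z² (Q(Z) = (-49 - (-2*Z)² + 15*(-2*Z)) - 1*(-96) = (-49 - 4*Z² - 30*Z) + 96 = (-49 - 30*Z - 4*Z²) + 96 = 47 - 30*Z - 4*Z²)
((89 - 57)*38 + Q(124))/(48759 + t(62)) = ((89 - 57)*38 + (47 - 30*124 - 4*124²))/(48759 + (-83 - 1*62)) = (32*38 + (47 - 3720 - 4*15376))/(48759 + (-83 - 62)) = (1216 + (47 - 3720 - 61504))/(48759 - 145) = (1216 - 65177)/48614 = -63961*1/48614 = -63961/48614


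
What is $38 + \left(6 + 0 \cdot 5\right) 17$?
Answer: $140$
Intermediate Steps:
$38 + \left(6 + 0 \cdot 5\right) 17 = 38 + \left(6 + 0\right) 17 = 38 + 6 \cdot 17 = 38 + 102 = 140$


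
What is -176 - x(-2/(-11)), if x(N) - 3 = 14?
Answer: -193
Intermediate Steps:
x(N) = 17 (x(N) = 3 + 14 = 17)
-176 - x(-2/(-11)) = -176 - 1*17 = -176 - 17 = -193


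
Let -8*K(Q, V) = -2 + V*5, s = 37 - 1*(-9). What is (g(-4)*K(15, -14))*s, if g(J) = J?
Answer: -1656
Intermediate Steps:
s = 46 (s = 37 + 9 = 46)
K(Q, V) = ¼ - 5*V/8 (K(Q, V) = -(-2 + V*5)/8 = -(-2 + 5*V)/8 = ¼ - 5*V/8)
(g(-4)*K(15, -14))*s = -4*(¼ - 5/8*(-14))*46 = -4*(¼ + 35/4)*46 = -4*9*46 = -36*46 = -1656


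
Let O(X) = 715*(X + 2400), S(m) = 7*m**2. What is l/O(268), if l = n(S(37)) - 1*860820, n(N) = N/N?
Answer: -860819/1907620 ≈ -0.45125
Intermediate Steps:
n(N) = 1
l = -860819 (l = 1 - 1*860820 = 1 - 860820 = -860819)
O(X) = 1716000 + 715*X (O(X) = 715*(2400 + X) = 1716000 + 715*X)
l/O(268) = -860819/(1716000 + 715*268) = -860819/(1716000 + 191620) = -860819/1907620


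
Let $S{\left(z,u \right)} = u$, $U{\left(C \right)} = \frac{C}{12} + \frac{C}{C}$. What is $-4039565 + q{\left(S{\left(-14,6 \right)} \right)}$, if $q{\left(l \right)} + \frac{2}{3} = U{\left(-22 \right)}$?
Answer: $- \frac{8079133}{2} \approx -4.0396 \cdot 10^{6}$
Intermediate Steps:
$U{\left(C \right)} = 1 + \frac{C}{12}$ ($U{\left(C \right)} = C \frac{1}{12} + 1 = \frac{C}{12} + 1 = 1 + \frac{C}{12}$)
$q{\left(l \right)} = - \frac{3}{2}$ ($q{\left(l \right)} = - \frac{2}{3} + \left(1 + \frac{1}{12} \left(-22\right)\right) = - \frac{2}{3} + \left(1 - \frac{11}{6}\right) = - \frac{2}{3} - \frac{5}{6} = - \frac{3}{2}$)
$-4039565 + q{\left(S{\left(-14,6 \right)} \right)} = -4039565 - \frac{3}{2} = - \frac{8079133}{2}$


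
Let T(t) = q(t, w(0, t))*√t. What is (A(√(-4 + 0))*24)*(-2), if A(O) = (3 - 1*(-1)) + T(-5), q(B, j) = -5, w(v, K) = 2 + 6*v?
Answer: -192 + 240*I*√5 ≈ -192.0 + 536.66*I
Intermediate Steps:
T(t) = -5*√t
A(O) = 4 - 5*I*√5 (A(O) = (3 - 1*(-1)) - 5*I*√5 = (3 + 1) - 5*I*√5 = 4 - 5*I*√5)
(A(√(-4 + 0))*24)*(-2) = ((4 - 5*I*√5)*24)*(-2) = (96 - 120*I*√5)*(-2) = -192 + 240*I*√5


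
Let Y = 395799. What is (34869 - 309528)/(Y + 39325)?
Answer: -274659/435124 ≈ -0.63122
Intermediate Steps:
(34869 - 309528)/(Y + 39325) = (34869 - 309528)/(395799 + 39325) = -274659/435124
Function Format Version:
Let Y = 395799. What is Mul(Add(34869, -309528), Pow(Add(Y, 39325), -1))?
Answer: Rational(-274659, 435124) ≈ -0.63122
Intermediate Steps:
Mul(Add(34869, -309528), Pow(Add(Y, 39325), -1)) = Mul(Add(34869, -309528), Pow(Add(395799, 39325), -1)) = Mul(-274659, Pow(435124, -1)) = Mul(-274659, Rational(1, 435124)) = Rational(-274659, 435124)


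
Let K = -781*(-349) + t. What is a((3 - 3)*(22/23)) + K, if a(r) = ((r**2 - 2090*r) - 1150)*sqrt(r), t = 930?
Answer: 273499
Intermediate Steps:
K = 273499 (K = -781*(-349) + 930 = 272569 + 930 = 273499)
a(r) = sqrt(r)*(-1150 + r**2 - 2090*r) (a(r) = (-1150 + r**2 - 2090*r)*sqrt(r) = sqrt(r)*(-1150 + r**2 - 2090*r))
a((3 - 3)*(22/23)) + K = sqrt((3 - 3)*(22/23))*(-1150 + ((3 - 3)*(22/23))**2 - 2090*(3 - 3)*22/23) + 273499 = sqrt(0*(22*(1/23)))*(-1150 + (0*(22*(1/23)))**2 - 0*22*(1/23)) + 273499 = sqrt(0*(22/23))*(-1150 + (0*(22/23))**2 - 0*22/23) + 273499 = sqrt(0)*(-1150 + 0**2 - 2090*0) + 273499 = 0*(-1150 + 0 + 0) + 273499 = 0*(-1150) + 273499 = 0 + 273499 = 273499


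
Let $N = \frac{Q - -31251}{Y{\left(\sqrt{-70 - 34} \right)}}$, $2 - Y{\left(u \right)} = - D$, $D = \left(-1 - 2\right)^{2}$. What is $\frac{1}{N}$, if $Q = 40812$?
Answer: $\frac{11}{72063} \approx 0.00015264$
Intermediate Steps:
$D = 9$ ($D = \left(-3\right)^{2} = 9$)
$Y{\left(u \right)} = 11$ ($Y{\left(u \right)} = 2 - \left(-1\right) 9 = 2 - -9 = 2 + 9 = 11$)
$N = \frac{72063}{11}$ ($N = \frac{40812 - -31251}{11} = \left(40812 + 31251\right) \frac{1}{11} = 72063 \cdot \frac{1}{11} = \frac{72063}{11} \approx 6551.2$)
$\frac{1}{N} = \frac{1}{\frac{72063}{11}} = \frac{11}{72063}$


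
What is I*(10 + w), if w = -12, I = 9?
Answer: -18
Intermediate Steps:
I*(10 + w) = 9*(10 - 12) = 9*(-2) = -18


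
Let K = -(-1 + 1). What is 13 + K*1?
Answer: 13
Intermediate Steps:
K = 0 (K = -1*0 = 0)
13 + K*1 = 13 + 0*1 = 13 + 0 = 13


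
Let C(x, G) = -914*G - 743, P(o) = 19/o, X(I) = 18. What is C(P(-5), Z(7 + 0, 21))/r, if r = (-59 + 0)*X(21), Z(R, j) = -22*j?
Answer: -421525/1062 ≈ -396.92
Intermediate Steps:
C(x, G) = -743 - 914*G
r = -1062 (r = (-59 + 0)*18 = -59*18 = -1062)
C(P(-5), Z(7 + 0, 21))/r = (-743 - (-20108)*21)/(-1062) = (-743 - 914*(-462))*(-1/1062) = (-743 + 422268)*(-1/1062) = 421525*(-1/1062) = -421525/1062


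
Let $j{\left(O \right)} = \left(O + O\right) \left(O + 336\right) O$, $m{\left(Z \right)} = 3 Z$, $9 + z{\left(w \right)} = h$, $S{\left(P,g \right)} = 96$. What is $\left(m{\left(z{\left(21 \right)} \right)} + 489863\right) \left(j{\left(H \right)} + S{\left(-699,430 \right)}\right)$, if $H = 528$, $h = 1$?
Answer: $235974475565472$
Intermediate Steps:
$z{\left(w \right)} = -8$ ($z{\left(w \right)} = -9 + 1 = -8$)
$j{\left(O \right)} = 2 O^{2} \left(336 + O\right)$ ($j{\left(O \right)} = 2 O \left(336 + O\right) O = 2 O^{2} \left(336 + O\right)$)
$\left(m{\left(z{\left(21 \right)} \right)} + 489863\right) \left(j{\left(H \right)} + S{\left(-699,430 \right)}\right) = \left(3 \left(-8\right) + 489863\right) \left(2 \cdot 528^{2} \left(336 + 528\right) + 96\right) = \left(-24 + 489863\right) \left(2 \cdot 278784 \cdot 864 + 96\right) = 489839 \left(481738752 + 96\right) = 489839 \cdot 481738848 = 235974475565472$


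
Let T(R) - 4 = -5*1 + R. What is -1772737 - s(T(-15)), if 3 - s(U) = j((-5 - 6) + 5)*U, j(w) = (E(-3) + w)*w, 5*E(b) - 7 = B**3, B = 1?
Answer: -8865812/5 ≈ -1.7732e+6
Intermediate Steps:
E(b) = 8/5 (E(b) = 7/5 + (1/5)*1**3 = 7/5 + (1/5)*1 = 7/5 + 1/5 = 8/5)
T(R) = -1 + R (T(R) = 4 + (-5*1 + R) = 4 + (-5 + R) = -1 + R)
j(w) = w*(8/5 + w) (j(w) = (8/5 + w)*w = w*(8/5 + w))
s(U) = 3 - 132*U/5 (s(U) = 3 - ((-5 - 6) + 5)*(8 + 5*((-5 - 6) + 5))/5*U = 3 - (-11 + 5)*(8 + 5*(-11 + 5))/5*U = 3 - (1/5)*(-6)*(8 + 5*(-6))*U = 3 - (1/5)*(-6)*(8 - 30)*U = 3 - (1/5)*(-6)*(-22)*U = 3 - 132*U/5)
-1772737 - s(T(-15)) = -1772737 - (3 - 132*(-1 - 15)/5) = -1772737 - (3 - 132/5*(-16)) = -1772737 - (3 + 2112/5) = -1772737 - 1*2127/5 = -1772737 - 2127/5 = -8865812/5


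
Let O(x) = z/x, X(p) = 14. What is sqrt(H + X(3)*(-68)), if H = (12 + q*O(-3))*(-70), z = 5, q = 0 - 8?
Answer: 4*I*sqrt(1533)/3 ≈ 52.205*I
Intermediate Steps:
q = -8
O(x) = 5/x
H = -5320/3 (H = (12 - 40/(-3))*(-70) = (12 - 40*(-1)/3)*(-70) = (12 - 8*(-5/3))*(-70) = (12 + 40/3)*(-70) = (76/3)*(-70) = -5320/3 ≈ -1773.3)
sqrt(H + X(3)*(-68)) = sqrt(-5320/3 + 14*(-68)) = sqrt(-5320/3 - 952) = sqrt(-8176/3) = 4*I*sqrt(1533)/3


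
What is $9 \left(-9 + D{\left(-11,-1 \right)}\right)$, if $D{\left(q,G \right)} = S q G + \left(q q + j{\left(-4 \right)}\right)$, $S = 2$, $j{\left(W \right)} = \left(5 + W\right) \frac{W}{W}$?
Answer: $1215$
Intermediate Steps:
$j{\left(W \right)} = 5 + W$ ($j{\left(W \right)} = \left(5 + W\right) 1 = 5 + W$)
$D{\left(q,G \right)} = 1 + q^{2} + 2 G q$ ($D{\left(q,G \right)} = 2 q G + \left(q q + \left(5 - 4\right)\right) = 2 G q + \left(q^{2} + 1\right) = 2 G q + \left(1 + q^{2}\right) = 1 + q^{2} + 2 G q$)
$9 \left(-9 + D{\left(-11,-1 \right)}\right) = 9 \left(-9 + \left(1 + \left(-11\right)^{2} + 2 \left(-1\right) \left(-11\right)\right)\right) = 9 \left(-9 + \left(1 + 121 + 22\right)\right) = 9 \left(-9 + 144\right) = 9 \cdot 135 = 1215$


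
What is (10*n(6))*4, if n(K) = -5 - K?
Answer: -440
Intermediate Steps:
(10*n(6))*4 = (10*(-5 - 1*6))*4 = (10*(-5 - 6))*4 = (10*(-11))*4 = -110*4 = -440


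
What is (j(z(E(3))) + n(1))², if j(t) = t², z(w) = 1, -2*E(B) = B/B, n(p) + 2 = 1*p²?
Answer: 0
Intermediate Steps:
n(p) = -2 + p² (n(p) = -2 + 1*p² = -2 + p²)
E(B) = -½ (E(B) = -B/(2*B) = -½*1 = -½)
(j(z(E(3))) + n(1))² = (1² + (-2 + 1²))² = (1 + (-2 + 1))² = (1 - 1)² = 0² = 0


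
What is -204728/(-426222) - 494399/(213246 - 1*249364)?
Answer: 109059048241/7697143098 ≈ 14.169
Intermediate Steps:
-204728/(-426222) - 494399/(213246 - 1*249364) = -204728*(-1/426222) - 494399/(213246 - 249364) = 102364/213111 - 494399/(-36118) = 102364/213111 - 494399*(-1/36118) = 102364/213111 + 494399/36118 = 109059048241/7697143098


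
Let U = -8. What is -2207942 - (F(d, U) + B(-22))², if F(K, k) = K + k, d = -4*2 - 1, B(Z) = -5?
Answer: -2208426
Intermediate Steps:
d = -9 (d = -8 - 1 = -9)
-2207942 - (F(d, U) + B(-22))² = -2207942 - ((-9 - 8) - 5)² = -2207942 - (-17 - 5)² = -2207942 - 1*(-22)² = -2207942 - 1*484 = -2207942 - 484 = -2208426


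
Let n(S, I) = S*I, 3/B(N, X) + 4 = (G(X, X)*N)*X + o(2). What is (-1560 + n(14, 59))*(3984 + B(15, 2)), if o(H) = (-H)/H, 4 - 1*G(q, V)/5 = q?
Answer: -862657722/295 ≈ -2.9243e+6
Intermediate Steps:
G(q, V) = 20 - 5*q
o(H) = -1
B(N, X) = 3/(-5 + N*X*(20 - 5*X)) (B(N, X) = 3/(-4 + (((20 - 5*X)*N)*X - 1)) = 3/(-4 + ((N*(20 - 5*X))*X - 1)) = 3/(-4 + (N*X*(20 - 5*X) - 1)) = 3/(-4 + (-1 + N*X*(20 - 5*X))) = 3/(-5 + N*X*(20 - 5*X)))
n(S, I) = I*S
(-1560 + n(14, 59))*(3984 + B(15, 2)) = (-1560 + 59*14)*(3984 + 3/(5*(-1 + 15*2*(4 - 1*2)))) = (-1560 + 826)*(3984 + 3/(5*(-1 + 15*2*(4 - 2)))) = -734*(3984 + 3/(5*(-1 + 15*2*2))) = -734*(3984 + 3/(5*(-1 + 60))) = -734*(3984 + (⅗)/59) = -734*(3984 + (⅗)*(1/59)) = -734*(3984 + 3/295) = -734*1175283/295 = -862657722/295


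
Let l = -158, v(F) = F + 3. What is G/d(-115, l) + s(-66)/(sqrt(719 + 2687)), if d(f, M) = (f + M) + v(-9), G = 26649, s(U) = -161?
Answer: -2961/31 - 161*sqrt(3406)/3406 ≈ -98.275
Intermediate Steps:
v(F) = 3 + F
d(f, M) = -6 + M + f (d(f, M) = (f + M) + (3 - 9) = (M + f) - 6 = -6 + M + f)
G/d(-115, l) + s(-66)/(sqrt(719 + 2687)) = 26649/(-6 - 158 - 115) - 161/sqrt(719 + 2687) = 26649/(-279) - 161*sqrt(3406)/3406 = 26649*(-1/279) - 161*sqrt(3406)/3406 = -2961/31 - 161*sqrt(3406)/3406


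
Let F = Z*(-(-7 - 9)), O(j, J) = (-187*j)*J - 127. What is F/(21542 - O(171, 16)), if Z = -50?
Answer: -800/533301 ≈ -0.0015001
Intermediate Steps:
O(j, J) = -127 - 187*J*j (O(j, J) = -187*J*j - 127 = -127 - 187*J*j)
F = -800 (F = -(-50)*(-7 - 9) = -(-50)*(-16) = -50*16 = -800)
F/(21542 - O(171, 16)) = -800/(21542 - (-127 - 187*16*171)) = -800/(21542 - (-127 - 511632)) = -800/(21542 - 1*(-511759)) = -800/(21542 + 511759) = -800/533301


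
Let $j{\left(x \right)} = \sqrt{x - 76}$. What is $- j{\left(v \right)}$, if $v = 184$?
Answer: $- 6 \sqrt{3} \approx -10.392$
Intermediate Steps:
$j{\left(x \right)} = \sqrt{-76 + x}$
$- j{\left(v \right)} = - \sqrt{-76 + 184} = - \sqrt{108} = - 6 \sqrt{3}$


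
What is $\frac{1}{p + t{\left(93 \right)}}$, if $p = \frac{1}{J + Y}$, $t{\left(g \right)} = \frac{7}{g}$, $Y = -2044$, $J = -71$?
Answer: $\frac{65565}{4904} \approx 13.37$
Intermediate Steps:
$p = - \frac{1}{2115}$ ($p = \frac{1}{-71 - 2044} = \frac{1}{-2115} = - \frac{1}{2115} \approx -0.00047281$)
$\frac{1}{p + t{\left(93 \right)}} = \frac{1}{- \frac{1}{2115} + \frac{7}{93}} = \frac{1}{\frac{4904}{65565}} = \frac{65565}{4904}$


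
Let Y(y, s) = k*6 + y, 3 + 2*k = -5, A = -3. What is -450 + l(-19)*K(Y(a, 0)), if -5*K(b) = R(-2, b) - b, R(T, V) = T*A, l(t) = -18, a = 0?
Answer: -342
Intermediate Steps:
k = -4 (k = -3/2 + (½)*(-5) = -3/2 - 5/2 = -4)
Y(y, s) = -24 + y (Y(y, s) = -4*6 + y = -24 + y)
R(T, V) = -3*T (R(T, V) = T*(-3) = -3*T)
K(b) = -6/5 + b/5 (K(b) = -(-3*(-2) - b)/5 = -(6 - b)/5 = -6/5 + b/5)
-450 + l(-19)*K(Y(a, 0)) = -450 - 18*(-6/5 + (-24 + 0)/5) = -450 - 18*(-6/5 + (⅕)*(-24)) = -450 - 18*(-6/5 - 24/5) = -450 - 18*(-6) = -450 + 108 = -342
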